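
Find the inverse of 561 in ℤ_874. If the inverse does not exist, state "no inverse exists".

363

Apply the Euclidean algorithm to 874 and 561:
874 = 1×561 + 313
561 = 1×313 + 248
313 = 1×248 + 65
248 = 3×65 + 53
65 = 1×53 + 12
53 = 4×12 + 5
12 = 2×5 + 2
5 = 2×2 + 1
2 = 2×1 + 0
The gcd is 1. Working backward:
1 = 5 − 2·2
1 = −2·12 + 5·5
1 = 5·53 − 22·12
1 = −22·65 + 27·53
1 = 27·248 − 103·65
1 = −103·313 + 130·248
1 = 130·561 − 233·313
1 = −233·874 + 363·561
So 561·363 ≡ 1 (mod 874).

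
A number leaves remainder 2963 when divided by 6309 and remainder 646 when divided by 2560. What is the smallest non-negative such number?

Write x = 2963 + 6309·k. Then 6309·k ≡ 646 − 2963 ≡ 243 (mod 2560).
Need 6309⁻¹ mod 2560. Extended Euclid on (2560, 1189):
2560 = 2·1189 + 182
1189 = 6·182 + 97
182 = 1·97 + 85
97 = 1·85 + 12
85 = 7·12 + 1
12 = 12·1 + 0
Back-substitute:
1 = 85 − 7·12
1 = −7·97 + 8·85
1 = 8·182 − 15·97
1 = −15·1189 + 98·182
1 = 98·2560 − 211·1189
6309⁻¹ ≡ 2349 (mod 2560), so k ≡ 2349·243 ≡ 2487 (mod 2560).
x = 2963 + 6309·2487 = 15693446.

15693446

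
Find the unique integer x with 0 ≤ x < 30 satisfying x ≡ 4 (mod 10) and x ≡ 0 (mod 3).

Write x = 4 + 10·k. Then 10·k ≡ 0 − 4 ≡ 2 (mod 3).
Need 10⁻¹ mod 3. Extended Euclid on (3, 1):
3 = 3·1 + 0
10⁻¹ ≡ 1 (mod 3), so k ≡ 1·2 ≡ 2 (mod 3).
x = 4 + 10·2 = 24.

24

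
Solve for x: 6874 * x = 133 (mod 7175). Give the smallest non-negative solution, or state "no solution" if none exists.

First find gcd(6874, 7175):
7175 = 1·6874 + 301
6874 = 22·301 + 252
301 = 1·252 + 49
252 = 5·49 + 7
49 = 7·7 + 0
gcd = 7 and 7 | 133, so solutions exist. Divide through by 7: 982x ≡ 19 (mod 1025).
Now find 982⁻¹ mod 1025:
1025 = 1×982 + 43
982 = 22×43 + 36
43 = 1×36 + 7
36 = 5×7 + 1
7 = 7×1 + 0
Back-substitute:
1 = 36 − 5·7
1 = −5·43 + 6·36
1 = 6·982 − 137·43
1 = −137·1025 + 143·982
So 982⁻¹ ≡ 143 (mod 1025).
Then x ≡ 143·19 ≡ 667 (mod 1025); the smallest non-negative solution is x = 667.

667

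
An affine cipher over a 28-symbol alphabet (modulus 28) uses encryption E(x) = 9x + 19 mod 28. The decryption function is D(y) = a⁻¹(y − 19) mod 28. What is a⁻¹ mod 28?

gcd(28, 9) by repeated division:
28 = 3·9 + 1
9 = 9·1 + 0
gcd = 1, so the inverse exists. Back-substitute:
1 = 28 − 3·9
Hence 9⁻¹ ≡ -3 ≡ 25 (mod 28).

25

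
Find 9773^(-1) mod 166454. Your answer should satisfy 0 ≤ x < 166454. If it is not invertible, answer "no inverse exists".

Run Euclid on (166454, 9773):
166454 = 17×9773 + 313
9773 = 31×313 + 70
313 = 4×70 + 33
70 = 2×33 + 4
33 = 8×4 + 1
4 = 4×1 + 0
gcd = 1, so the inverse exists. Back-substitute:
1 = 33 − 8·4
1 = −8·70 + 17·33
1 = 17·313 − 76·70
1 = −76·9773 + 2373·313
1 = 2373·166454 − 40417·9773
Thus 9773·(-40417) ≡ 1 (mod 166454); reducing, -40417 mod 166454 = 126037.

126037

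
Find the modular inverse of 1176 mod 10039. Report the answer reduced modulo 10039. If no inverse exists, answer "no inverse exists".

gcd(10039, 1176) by repeated division:
10039 = 8*1176 + 631
1176 = 1*631 + 545
631 = 1*545 + 86
545 = 6*86 + 29
86 = 2*29 + 28
29 = 1*28 + 1
28 = 28*1 + 0
Since gcd(1176, 10039) = 1, back-substitute to write 1 as a combination:
1 = 29 − 28
1 = −86 + 3·29
1 = 3·545 − 19·86
1 = −19·631 + 22·545
1 = 22·1176 − 41·631
1 = −41·10039 + 350·1176
So 1176·350 ≡ 1 (mod 10039).

350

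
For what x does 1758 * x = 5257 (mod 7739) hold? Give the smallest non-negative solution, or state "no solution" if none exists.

First find gcd(1758, 7739):
7739 = 4·1758 + 707
1758 = 2·707 + 344
707 = 2·344 + 19
344 = 18·19 + 2
19 = 9·2 + 1
2 = 2·1 + 0
gcd = 1, so a unique solution mod 7739 exists.
Back-substitute for the Bézout coefficients:
1 = 19 − 9·2
1 = −9·344 + 163·19
1 = 163·707 − 335·344
1 = −335·1758 + 833·707
1 = 833·7739 − 3667·1758
So 1758·(-3667) ≡ 1 (mod 7739), giving 1758⁻¹ ≡ 4072.
x ≡ 1758⁻¹·5257 ≡ 4072·5257 ≡ 430 (mod 7739).

430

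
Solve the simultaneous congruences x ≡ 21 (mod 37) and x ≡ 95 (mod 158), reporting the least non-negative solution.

Write x = 21 + 37·k. Then 37·k ≡ 95 − 21 ≡ 74 (mod 158).
Need 37⁻¹ mod 158. Extended Euclid on (158, 37):
158 = 4×37 + 10
37 = 3×10 + 7
10 = 1×7 + 3
7 = 2×3 + 1
3 = 3×1 + 0
Back-substitute:
1 = 7 − 2·3
1 = −2·10 + 3·7
1 = 3·37 − 11·10
1 = −11·158 + 47·37
37⁻¹ ≡ 47 (mod 158), so k ≡ 47·74 ≡ 2 (mod 158).
x = 21 + 37·2 = 95.

95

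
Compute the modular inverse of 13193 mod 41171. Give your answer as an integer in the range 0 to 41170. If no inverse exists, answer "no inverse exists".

10991

Run Euclid on (41171, 13193):
41171 = 3·13193 + 1592
13193 = 8·1592 + 457
1592 = 3·457 + 221
457 = 2·221 + 15
221 = 14·15 + 11
15 = 1·11 + 4
11 = 2·4 + 3
4 = 1·3 + 1
3 = 3·1 + 0
Since gcd(13193, 41171) = 1, back-substitute to write 1 as a combination:
1 = 4 − 3
1 = −11 + 3·4
1 = 3·15 − 4·11
1 = −4·221 + 59·15
1 = 59·457 − 122·221
1 = −122·1592 + 425·457
1 = 425·13193 − 3522·1592
1 = −3522·41171 + 10991·13193
So 13193·10991 ≡ 1 (mod 41171).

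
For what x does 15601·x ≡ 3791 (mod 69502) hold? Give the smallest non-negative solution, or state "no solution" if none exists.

First find gcd(15601, 69502):
69502 = 4·15601 + 7098
15601 = 2·7098 + 1405
7098 = 5·1405 + 73
1405 = 19·73 + 18
73 = 4·18 + 1
18 = 18·1 + 0
gcd = 1, so a unique solution mod 69502 exists.
Back-substitute for the Bézout coefficients:
1 = 73 − 4·18
1 = −4·1405 + 77·73
1 = 77·7098 − 389·1405
1 = −389·15601 + 855·7098
1 = 855·69502 − 3809·15601
So 15601·(-3809) ≡ 1 (mod 69502), giving 15601⁻¹ ≡ 65693.
x ≡ 15601⁻¹·3791 ≡ 65693·3791 ≡ 16497 (mod 69502).

16497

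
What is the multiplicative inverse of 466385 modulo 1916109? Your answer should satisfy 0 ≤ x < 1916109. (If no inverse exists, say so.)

491105

Apply the Euclidean algorithm to 1916109 and 466385:
1916109 = 4·466385 + 50569
466385 = 9·50569 + 11264
50569 = 4·11264 + 5513
11264 = 2·5513 + 238
5513 = 23·238 + 39
238 = 6·39 + 4
39 = 9·4 + 3
4 = 1·3 + 1
3 = 3·1 + 0
Since gcd(466385, 1916109) = 1, back-substitute to write 1 as a combination:
1 = 4 − 3
1 = −39 + 10·4
1 = 10·238 − 61·39
1 = −61·5513 + 1413·238
1 = 1413·11264 − 2887·5513
1 = −2887·50569 + 12961·11264
1 = 12961·466385 − 119536·50569
1 = −119536·1916109 + 491105·466385
So 466385·491105 ≡ 1 (mod 1916109).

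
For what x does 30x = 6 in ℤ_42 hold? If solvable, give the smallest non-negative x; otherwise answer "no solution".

First find gcd(30, 42):
42 = 1*30 + 12
30 = 2*12 + 6
12 = 2*6 + 0
gcd = 6 and 6 | 6, so solutions exist. Divide through by 6: 5x ≡ 1 (mod 7).
Now find 5⁻¹ mod 7:
7 = 1·5 + 2
5 = 2·2 + 1
2 = 2·1 + 0
Back-substitute:
1 = 5 − 2·2
1 = −2·7 + 3·5
So 5⁻¹ ≡ 3 (mod 7).
Then x ≡ 3·1 ≡ 3 (mod 7); the smallest non-negative solution is x = 3.

3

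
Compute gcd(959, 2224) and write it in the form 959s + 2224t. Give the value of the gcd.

1

Repeated division:
2224 = 2·959 + 306
959 = 3·306 + 41
306 = 7·41 + 19
41 = 2·19 + 3
19 = 6·3 + 1
3 = 3·1 + 0
gcd(959, 2224) = 1.
Working backward:
1 = 19 − 6·3
1 = −6·41 + 13·19
1 = 13·306 − 97·41
1 = −97·959 + 304·306
1 = 304·2224 − 705·959
So 1 = (304)·2224 + (-705)·959.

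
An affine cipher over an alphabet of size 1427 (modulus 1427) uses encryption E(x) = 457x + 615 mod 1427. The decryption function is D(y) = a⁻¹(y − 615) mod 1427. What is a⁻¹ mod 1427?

637

Apply the Euclidean algorithm to 1427 and 457:
1427 = 3×457 + 56
457 = 8×56 + 9
56 = 6×9 + 2
9 = 4×2 + 1
2 = 2×1 + 0
gcd = 1, so the inverse exists. Back-substitute:
1 = 9 − 4·2
1 = −4·56 + 25·9
1 = 25·457 − 204·56
1 = −204·1427 + 637·457
So 457·637 ≡ 1 (mod 1427).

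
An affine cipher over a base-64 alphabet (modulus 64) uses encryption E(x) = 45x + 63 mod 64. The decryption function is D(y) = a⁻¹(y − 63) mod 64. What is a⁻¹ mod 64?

Extended Euclidean algorithm:
64 = 1×45 + 19
45 = 2×19 + 7
19 = 2×7 + 5
7 = 1×5 + 2
5 = 2×2 + 1
2 = 2×1 + 0
The gcd is 1. Working backward:
1 = 5 − 2·2
1 = −2·7 + 3·5
1 = 3·19 − 8·7
1 = −8·45 + 19·19
1 = 19·64 − 27·45
Thus 45·(-27) ≡ 1 (mod 64); reducing, -27 mod 64 = 37.

37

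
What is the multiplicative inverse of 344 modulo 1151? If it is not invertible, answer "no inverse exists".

619

gcd(1151, 344) by repeated division:
1151 = 3*344 + 119
344 = 2*119 + 106
119 = 1*106 + 13
106 = 8*13 + 2
13 = 6*2 + 1
2 = 2*1 + 0
Since gcd(344, 1151) = 1, back-substitute to write 1 as a combination:
1 = 13 − 6·2
1 = −6·106 + 49·13
1 = 49·119 − 55·106
1 = −55·344 + 159·119
1 = 159·1151 − 532·344
Hence 344⁻¹ ≡ -532 ≡ 619 (mod 1151).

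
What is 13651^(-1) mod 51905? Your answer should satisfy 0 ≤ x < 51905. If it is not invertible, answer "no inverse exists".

Apply the Euclidean algorithm to 51905 and 13651:
51905 = 3*13651 + 10952
13651 = 1*10952 + 2699
10952 = 4*2699 + 156
2699 = 17*156 + 47
156 = 3*47 + 15
47 = 3*15 + 2
15 = 7*2 + 1
2 = 2*1 + 0
gcd = 1, so the inverse exists. Back-substitute:
1 = 15 − 7·2
1 = −7·47 + 22·15
1 = 22·156 − 73·47
1 = −73·2699 + 1263·156
1 = 1263·10952 − 5125·2699
1 = −5125·13651 + 6388·10952
1 = 6388·51905 − 24289·13651
Thus 13651·(-24289) ≡ 1 (mod 51905); reducing, -24289 mod 51905 = 27616.

27616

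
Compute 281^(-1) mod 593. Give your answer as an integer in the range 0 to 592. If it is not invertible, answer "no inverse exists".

306

Apply the Euclidean algorithm to 593 and 281:
593 = 2×281 + 31
281 = 9×31 + 2
31 = 15×2 + 1
2 = 2×1 + 0
The gcd is 1. Working backward:
1 = 31 − 15·2
1 = −15·281 + 136·31
1 = 136·593 − 287·281
Hence 281⁻¹ ≡ -287 ≡ 306 (mod 593).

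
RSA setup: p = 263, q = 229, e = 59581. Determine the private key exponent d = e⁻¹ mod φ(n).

23509

φ(n) = (p−1)(q−1) = 262·228 = 59736.
Need d with 59581·d ≡ 1 (mod 59736). Apply the extended Euclidean algorithm:
59736 = 1·59581 + 155
59581 = 384·155 + 61
155 = 2·61 + 33
61 = 1·33 + 28
33 = 1·28 + 5
28 = 5·5 + 3
5 = 1·3 + 2
3 = 1·2 + 1
2 = 2·1 + 0
Back-substitute:
1 = 3 − 2
1 = −5 + 2·3
1 = 2·28 − 11·5
1 = −11·33 + 13·28
1 = 13·61 − 24·33
1 = −24·155 + 61·61
1 = 61·59581 − 23448·155
1 = −23448·59736 + 23509·59581
So 59581·23509 ≡ 1 (mod 59736), hence d = 23509.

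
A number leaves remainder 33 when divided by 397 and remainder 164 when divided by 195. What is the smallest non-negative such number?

Write x = 33 + 397·k. Then 397·k ≡ 164 − 33 ≡ 131 (mod 195).
Need 397⁻¹ mod 195. Extended Euclid on (195, 7):
195 = 27*7 + 6
7 = 1*6 + 1
6 = 6*1 + 0
Back-substitute:
1 = 7 − 6
1 = −195 + 28·7
397⁻¹ ≡ 28 (mod 195), so k ≡ 28·131 ≡ 158 (mod 195).
x = 33 + 397·158 = 62759.

62759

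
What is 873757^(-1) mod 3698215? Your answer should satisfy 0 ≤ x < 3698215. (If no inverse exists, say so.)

1593938

Run Euclid on (3698215, 873757):
3698215 = 4×873757 + 203187
873757 = 4×203187 + 61009
203187 = 3×61009 + 20160
61009 = 3×20160 + 529
20160 = 38×529 + 58
529 = 9×58 + 7
58 = 8×7 + 2
7 = 3×2 + 1
2 = 2×1 + 0
Since gcd(873757, 3698215) = 1, back-substitute to write 1 as a combination:
1 = 7 − 3·2
1 = −3·58 + 25·7
1 = 25·529 − 228·58
1 = −228·20160 + 8689·529
1 = 8689·61009 − 26295·20160
1 = −26295·203187 + 87574·61009
1 = 87574·873757 − 376591·203187
1 = −376591·3698215 + 1593938·873757
So 873757·1593938 ≡ 1 (mod 3698215).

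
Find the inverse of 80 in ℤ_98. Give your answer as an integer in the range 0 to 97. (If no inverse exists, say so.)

no inverse exists

Euclidean algorithm on 98, 80:
98 = 1*80 + 18
80 = 4*18 + 8
18 = 2*8 + 2
8 = 4*2 + 0
Since gcd = 2 > 1, 80 is not a unit mod 98.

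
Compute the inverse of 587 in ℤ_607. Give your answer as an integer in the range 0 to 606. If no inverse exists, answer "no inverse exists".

gcd(607, 587) by repeated division:
607 = 1*587 + 20
587 = 29*20 + 7
20 = 2*7 + 6
7 = 1*6 + 1
6 = 6*1 + 0
The gcd is 1. Working backward:
1 = 7 − 6
1 = −20 + 3·7
1 = 3·587 − 88·20
1 = −88·607 + 91·587
So 587·91 ≡ 1 (mod 607).

91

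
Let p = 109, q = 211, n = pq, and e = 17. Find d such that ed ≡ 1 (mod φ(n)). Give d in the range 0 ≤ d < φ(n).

φ(n) = (p−1)(q−1) = 108·210 = 22680.
Need d with 17·d ≡ 1 (mod 22680). Apply the extended Euclidean algorithm:
22680 = 1334×17 + 2
17 = 8×2 + 1
2 = 2×1 + 0
Back-substitute:
1 = 17 − 8·2
1 = −8·22680 + 10673·17
So 17·10673 ≡ 1 (mod 22680), hence d = 10673.

10673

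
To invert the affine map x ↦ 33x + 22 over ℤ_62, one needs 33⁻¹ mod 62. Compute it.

Apply the Euclidean algorithm to 62 and 33:
62 = 1×33 + 29
33 = 1×29 + 4
29 = 7×4 + 1
4 = 4×1 + 0
gcd = 1, so the inverse exists. Back-substitute:
1 = 29 − 7·4
1 = −7·33 + 8·29
1 = 8·62 − 15·33
So 33·(-15) ≡ 1 (mod 62), and -15 ≡ 47 (mod 62).

47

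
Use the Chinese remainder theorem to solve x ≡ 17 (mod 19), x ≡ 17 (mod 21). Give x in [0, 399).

17

Write x = 17 + 19·k. Then 19·k ≡ 17 − 17 ≡ 0 (mod 21).
Need 19⁻¹ mod 21. Extended Euclid on (21, 19):
21 = 1×19 + 2
19 = 9×2 + 1
2 = 2×1 + 0
Back-substitute:
1 = 19 − 9·2
1 = −9·21 + 10·19
19⁻¹ ≡ 10 (mod 21), so k ≡ 10·0 ≡ 0 (mod 21).
x = 17 + 19·0 = 17.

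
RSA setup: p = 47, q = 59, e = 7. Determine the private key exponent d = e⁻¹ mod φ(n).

2287

φ(n) = (p−1)(q−1) = 46·58 = 2668.
Need d with 7·d ≡ 1 (mod 2668). Apply the extended Euclidean algorithm:
2668 = 381·7 + 1
7 = 7·1 + 0
Back-substitute:
1 = 2668 − 381·7
So 7·(-381) ≡ 1 (mod 2668), hence d ≡ -381 ≡ 2287 (mod 2668).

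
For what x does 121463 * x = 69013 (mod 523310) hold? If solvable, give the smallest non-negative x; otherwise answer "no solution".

First find gcd(121463, 523310):
523310 = 4×121463 + 37458
121463 = 3×37458 + 9089
37458 = 4×9089 + 1102
9089 = 8×1102 + 273
1102 = 4×273 + 10
273 = 27×10 + 3
10 = 3×3 + 1
3 = 3×1 + 0
gcd = 1, so a unique solution mod 523310 exists.
Back-substitute for the Bézout coefficients:
1 = 10 − 3·3
1 = −3·273 + 82·10
1 = 82·1102 − 331·273
1 = −331·9089 + 2730·1102
1 = 2730·37458 − 11251·9089
1 = −11251·121463 + 36483·37458
1 = 36483·523310 − 157183·121463
So 121463·(-157183) ≡ 1 (mod 523310), giving 121463⁻¹ ≡ 366127.
x ≡ 121463⁻¹·69013 ≡ 366127·69013 ≡ 22611 (mod 523310).

22611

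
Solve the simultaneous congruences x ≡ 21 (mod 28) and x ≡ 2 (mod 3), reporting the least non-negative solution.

77

Write x = 21 + 28·k. Then 28·k ≡ 2 − 21 ≡ 2 (mod 3).
Need 28⁻¹ mod 3. Extended Euclid on (3, 1):
3 = 3·1 + 0
28⁻¹ ≡ 1 (mod 3), so k ≡ 1·2 ≡ 2 (mod 3).
x = 21 + 28·2 = 77.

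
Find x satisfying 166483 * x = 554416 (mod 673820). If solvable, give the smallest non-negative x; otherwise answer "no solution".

First find gcd(166483, 673820):
673820 = 4·166483 + 7888
166483 = 21·7888 + 835
7888 = 9·835 + 373
835 = 2·373 + 89
373 = 4·89 + 17
89 = 5·17 + 4
17 = 4·4 + 1
4 = 4·1 + 0
gcd = 1, so a unique solution mod 673820 exists.
Back-substitute for the Bézout coefficients:
1 = 17 − 4·4
1 = −4·89 + 21·17
1 = 21·373 − 88·89
1 = −88·835 + 197·373
1 = 197·7888 − 1861·835
1 = −1861·166483 + 39278·7888
1 = 39278·673820 − 158973·166483
So 166483·(-158973) ≡ 1 (mod 673820), giving 166483⁻¹ ≡ 514847.
x ≡ 166483⁻¹·554416 ≡ 514847·554416 ≡ 502692 (mod 673820).

502692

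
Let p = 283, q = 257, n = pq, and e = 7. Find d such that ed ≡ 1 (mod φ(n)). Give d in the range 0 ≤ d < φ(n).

61879

φ(n) = (p−1)(q−1) = 282·256 = 72192.
Need d with 7·d ≡ 1 (mod 72192). Apply the extended Euclidean algorithm:
72192 = 10313×7 + 1
7 = 7×1 + 0
Back-substitute:
1 = 72192 − 10313·7
So 7·(-10313) ≡ 1 (mod 72192), hence d ≡ -10313 ≡ 61879 (mod 72192).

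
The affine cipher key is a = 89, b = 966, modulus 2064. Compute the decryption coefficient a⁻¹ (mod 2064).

1577

Run Euclid on (2064, 89):
2064 = 23·89 + 17
89 = 5·17 + 4
17 = 4·4 + 1
4 = 4·1 + 0
gcd = 1, so the inverse exists. Back-substitute:
1 = 17 − 4·4
1 = −4·89 + 21·17
1 = 21·2064 − 487·89
So 89·(-487) ≡ 1 (mod 2064), and -487 ≡ 1577 (mod 2064).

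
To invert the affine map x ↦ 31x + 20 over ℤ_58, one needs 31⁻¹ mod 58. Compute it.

15

Run Euclid on (58, 31):
58 = 1*31 + 27
31 = 1*27 + 4
27 = 6*4 + 3
4 = 1*3 + 1
3 = 3*1 + 0
gcd = 1, so the inverse exists. Back-substitute:
1 = 4 − 3
1 = −27 + 7·4
1 = 7·31 − 8·27
1 = −8·58 + 15·31
So 31·15 ≡ 1 (mod 58).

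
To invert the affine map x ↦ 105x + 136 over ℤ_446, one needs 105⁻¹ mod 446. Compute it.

17

Apply the Euclidean algorithm to 446 and 105:
446 = 4*105 + 26
105 = 4*26 + 1
26 = 26*1 + 0
gcd = 1, so the inverse exists. Back-substitute:
1 = 105 − 4·26
1 = −4·446 + 17·105
So 105·17 ≡ 1 (mod 446).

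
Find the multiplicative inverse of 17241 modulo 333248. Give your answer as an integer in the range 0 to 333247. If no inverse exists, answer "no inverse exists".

257769

Extended Euclidean algorithm:
333248 = 19*17241 + 5669
17241 = 3*5669 + 234
5669 = 24*234 + 53
234 = 4*53 + 22
53 = 2*22 + 9
22 = 2*9 + 4
9 = 2*4 + 1
4 = 4*1 + 0
The gcd is 1. Working backward:
1 = 9 − 2·4
1 = −2·22 + 5·9
1 = 5·53 − 12·22
1 = −12·234 + 53·53
1 = 53·5669 − 1284·234
1 = −1284·17241 + 3905·5669
1 = 3905·333248 − 75479·17241
So 17241·(-75479) ≡ 1 (mod 333248), and -75479 ≡ 257769 (mod 333248).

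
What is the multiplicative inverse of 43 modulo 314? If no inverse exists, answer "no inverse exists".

Apply the Euclidean algorithm to 314 and 43:
314 = 7×43 + 13
43 = 3×13 + 4
13 = 3×4 + 1
4 = 4×1 + 0
The gcd is 1. Working backward:
1 = 13 − 3·4
1 = −3·43 + 10·13
1 = 10·314 − 73·43
Hence 43⁻¹ ≡ -73 ≡ 241 (mod 314).

241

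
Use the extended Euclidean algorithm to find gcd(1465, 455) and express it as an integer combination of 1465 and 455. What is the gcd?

Repeated division:
1465 = 3×455 + 100
455 = 4×100 + 55
100 = 1×55 + 45
55 = 1×45 + 10
45 = 4×10 + 5
10 = 2×5 + 0
gcd(1465, 455) = 5.
Express as a combination:
5 = 45 − 4·10
5 = −4·55 + 5·45
5 = 5·100 − 9·55
5 = −9·455 + 41·100
5 = 41·1465 − 132·455
So 5 = (41)·1465 + (-132)·455.

5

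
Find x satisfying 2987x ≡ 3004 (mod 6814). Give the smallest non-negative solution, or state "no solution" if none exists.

2686

First find gcd(2987, 6814):
6814 = 2*2987 + 840
2987 = 3*840 + 467
840 = 1*467 + 373
467 = 1*373 + 94
373 = 3*94 + 91
94 = 1*91 + 3
91 = 30*3 + 1
3 = 3*1 + 0
gcd = 1, so a unique solution mod 6814 exists.
Back-substitute for the Bézout coefficients:
1 = 91 − 30·3
1 = −30·94 + 31·91
1 = 31·373 − 123·94
1 = −123·467 + 154·373
1 = 154·840 − 277·467
1 = −277·2987 + 985·840
1 = 985·6814 − 2247·2987
So 2987·(-2247) ≡ 1 (mod 6814), giving 2987⁻¹ ≡ 4567.
x ≡ 2987⁻¹·3004 ≡ 4567·3004 ≡ 2686 (mod 6814).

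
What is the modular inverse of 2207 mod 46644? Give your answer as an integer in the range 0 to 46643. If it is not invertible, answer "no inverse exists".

gcd(46644, 2207) by repeated division:
46644 = 21*2207 + 297
2207 = 7*297 + 128
297 = 2*128 + 41
128 = 3*41 + 5
41 = 8*5 + 1
5 = 5*1 + 0
The gcd is 1. Working backward:
1 = 41 − 8·5
1 = −8·128 + 25·41
1 = 25·297 − 58·128
1 = −58·2207 + 431·297
1 = 431·46644 − 9109·2207
So 2207·(-9109) ≡ 1 (mod 46644), and -9109 ≡ 37535 (mod 46644).

37535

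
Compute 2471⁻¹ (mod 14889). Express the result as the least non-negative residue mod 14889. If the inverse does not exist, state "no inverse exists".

Euclidean algorithm on 14889, 2471:
14889 = 6·2471 + 63
2471 = 39·63 + 14
63 = 4·14 + 7
14 = 2·7 + 0
Since gcd = 7 > 1, 2471 is not a unit mod 14889.

no inverse exists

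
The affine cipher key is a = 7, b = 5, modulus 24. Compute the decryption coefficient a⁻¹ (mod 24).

Apply the Euclidean algorithm to 24 and 7:
24 = 3*7 + 3
7 = 2*3 + 1
3 = 3*1 + 0
Since gcd(7, 24) = 1, back-substitute to write 1 as a combination:
1 = 7 − 2·3
1 = −2·24 + 7·7
So 7·7 ≡ 1 (mod 24).

7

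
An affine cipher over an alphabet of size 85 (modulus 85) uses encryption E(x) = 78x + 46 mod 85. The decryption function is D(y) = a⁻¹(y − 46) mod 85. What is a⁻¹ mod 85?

12

Apply the Euclidean algorithm to 85 and 78:
85 = 1*78 + 7
78 = 11*7 + 1
7 = 7*1 + 0
Since gcd(78, 85) = 1, back-substitute to write 1 as a combination:
1 = 78 − 11·7
1 = −11·85 + 12·78
So 78·12 ≡ 1 (mod 85).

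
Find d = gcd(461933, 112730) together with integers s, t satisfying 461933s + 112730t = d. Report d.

Euclidean algorithm:
461933 = 4·112730 + 11013
112730 = 10·11013 + 2600
11013 = 4·2600 + 613
2600 = 4·613 + 148
613 = 4·148 + 21
148 = 7·21 + 1
21 = 21·1 + 0
gcd(461933, 112730) = 1.
Express as a combination:
1 = 148 − 7·21
1 = −7·613 + 29·148
1 = 29·2600 − 123·613
1 = −123·11013 + 521·2600
1 = 521·112730 − 5333·11013
1 = −5333·461933 + 21853·112730
So 1 = (-5333)·461933 + (21853)·112730.

1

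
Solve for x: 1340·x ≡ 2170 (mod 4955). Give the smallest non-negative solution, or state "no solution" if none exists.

364

First find gcd(1340, 4955):
4955 = 3*1340 + 935
1340 = 1*935 + 405
935 = 2*405 + 125
405 = 3*125 + 30
125 = 4*30 + 5
30 = 6*5 + 0
gcd = 5 and 5 | 2170, so solutions exist. Divide through by 5: 268x ≡ 434 (mod 991).
Now find 268⁻¹ mod 991:
991 = 3*268 + 187
268 = 1*187 + 81
187 = 2*81 + 25
81 = 3*25 + 6
25 = 4*6 + 1
6 = 6*1 + 0
Back-substitute:
1 = 25 − 4·6
1 = −4·81 + 13·25
1 = 13·187 − 30·81
1 = −30·268 + 43·187
1 = 43·991 − 159·268
So 268·(-159) ≡ 1 (mod 991), i.e. 268⁻¹ ≡ 832.
Then x ≡ 832·434 ≡ 364 (mod 991); the smallest non-negative solution is x = 364.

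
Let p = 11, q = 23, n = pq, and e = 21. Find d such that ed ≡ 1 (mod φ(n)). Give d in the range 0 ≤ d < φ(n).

φ(n) = (p−1)(q−1) = 10·22 = 220.
Need d with 21·d ≡ 1 (mod 220). Apply the extended Euclidean algorithm:
220 = 10*21 + 10
21 = 2*10 + 1
10 = 10*1 + 0
Back-substitute:
1 = 21 − 2·10
1 = −2·220 + 21·21
So 21·21 ≡ 1 (mod 220), hence d = 21.

21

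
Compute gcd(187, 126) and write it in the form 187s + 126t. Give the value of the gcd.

1

Apply Euclid's algorithm to 187 and 126:
187 = 1×126 + 61
126 = 2×61 + 4
61 = 15×4 + 1
4 = 4×1 + 0
gcd(187, 126) = 1.
Express as a combination:
1 = 61 − 15·4
1 = −15·126 + 31·61
1 = 31·187 − 46·126
So 1 = (31)·187 + (-46)·126.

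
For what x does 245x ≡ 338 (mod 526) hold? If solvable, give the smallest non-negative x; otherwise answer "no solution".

First find gcd(245, 526):
526 = 2*245 + 36
245 = 6*36 + 29
36 = 1*29 + 7
29 = 4*7 + 1
7 = 7*1 + 0
gcd = 1, so a unique solution mod 526 exists.
Back-substitute for the Bézout coefficients:
1 = 29 − 4·7
1 = −4·36 + 5·29
1 = 5·245 − 34·36
1 = −34·526 + 73·245
So 245·(73) ≡ 1 (mod 526), giving 245⁻¹ ≡ 73.
x ≡ 245⁻¹·338 ≡ 73·338 ≡ 478 (mod 526).

478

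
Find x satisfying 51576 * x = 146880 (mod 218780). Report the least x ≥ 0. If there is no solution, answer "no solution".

970

First find gcd(51576, 218780):
218780 = 4×51576 + 12476
51576 = 4×12476 + 1672
12476 = 7×1672 + 772
1672 = 2×772 + 128
772 = 6×128 + 4
128 = 32×4 + 0
gcd = 4 and 4 | 146880, so solutions exist. Divide through by 4: 12894x ≡ 36720 (mod 54695).
Now find 12894⁻¹ mod 54695:
54695 = 4*12894 + 3119
12894 = 4*3119 + 418
3119 = 7*418 + 193
418 = 2*193 + 32
193 = 6*32 + 1
32 = 32*1 + 0
Back-substitute:
1 = 193 − 6·32
1 = −6·418 + 13·193
1 = 13·3119 − 97·418
1 = −97·12894 + 401·3119
1 = 401·54695 − 1701·12894
So 12894·(-1701) ≡ 1 (mod 54695), i.e. 12894⁻¹ ≡ 52994.
Then x ≡ 52994·36720 ≡ 970 (mod 54695); the smallest non-negative solution is x = 970.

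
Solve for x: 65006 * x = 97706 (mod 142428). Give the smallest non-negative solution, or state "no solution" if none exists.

First find gcd(65006, 142428):
142428 = 2·65006 + 12416
65006 = 5·12416 + 2926
12416 = 4·2926 + 712
2926 = 4·712 + 78
712 = 9·78 + 10
78 = 7·10 + 8
10 = 1·8 + 2
8 = 4·2 + 0
gcd = 2 and 2 | 97706, so solutions exist. Divide through by 2: 32503x ≡ 48853 (mod 71214).
Now find 32503⁻¹ mod 71214:
71214 = 2·32503 + 6208
32503 = 5·6208 + 1463
6208 = 4·1463 + 356
1463 = 4·356 + 39
356 = 9·39 + 5
39 = 7·5 + 4
5 = 1·4 + 1
4 = 4·1 + 0
Back-substitute:
1 = 5 − 4
1 = −39 + 8·5
1 = 8·356 − 73·39
1 = −73·1463 + 300·356
1 = 300·6208 − 1273·1463
1 = −1273·32503 + 6665·6208
1 = 6665·71214 − 14603·32503
So 32503·(-14603) ≡ 1 (mod 71214), i.e. 32503⁻¹ ≡ 56611.
Then x ≡ 56611·48853 ≡ 21493 (mod 71214); the smallest non-negative solution is x = 21493.

21493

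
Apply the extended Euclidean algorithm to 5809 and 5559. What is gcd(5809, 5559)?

1

Apply Euclid's algorithm to 5809 and 5559:
5809 = 1*5559 + 250
5559 = 22*250 + 59
250 = 4*59 + 14
59 = 4*14 + 3
14 = 4*3 + 2
3 = 1*2 + 1
2 = 2*1 + 0
gcd(5809, 5559) = 1.
Express as a combination:
1 = 3 − 2
1 = −14 + 5·3
1 = 5·59 − 21·14
1 = −21·250 + 89·59
1 = 89·5559 − 1979·250
1 = −1979·5809 + 2068·5559
So 1 = (-1979)·5809 + (2068)·5559.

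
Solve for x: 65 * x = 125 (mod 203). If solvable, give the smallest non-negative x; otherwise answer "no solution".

80

First find gcd(65, 203):
203 = 3*65 + 8
65 = 8*8 + 1
8 = 8*1 + 0
gcd = 1, so a unique solution mod 203 exists.
Back-substitute for the Bézout coefficients:
1 = 65 − 8·8
1 = −8·203 + 25·65
So 65·(25) ≡ 1 (mod 203), giving 65⁻¹ ≡ 25.
x ≡ 65⁻¹·125 ≡ 25·125 ≡ 80 (mod 203).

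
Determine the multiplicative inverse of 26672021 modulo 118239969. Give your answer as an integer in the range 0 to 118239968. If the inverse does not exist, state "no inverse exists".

101926652

Run Euclid on (118239969, 26672021):
118239969 = 4×26672021 + 11551885
26672021 = 2×11551885 + 3568251
11551885 = 3×3568251 + 847132
3568251 = 4×847132 + 179723
847132 = 4×179723 + 128240
179723 = 1×128240 + 51483
128240 = 2×51483 + 25274
51483 = 2×25274 + 935
25274 = 27×935 + 29
935 = 32×29 + 7
29 = 4×7 + 1
7 = 7×1 + 0
gcd = 1, so the inverse exists. Back-substitute:
1 = 29 − 4·7
1 = −4·935 + 129·29
1 = 129·25274 − 3487·935
1 = −3487·51483 + 7103·25274
1 = 7103·128240 − 17693·51483
1 = −17693·179723 + 24796·128240
1 = 24796·847132 − 116877·179723
1 = −116877·3568251 + 492304·847132
1 = 492304·11551885 − 1593789·3568251
1 = −1593789·26672021 + 3679882·11551885
1 = 3679882·118239969 − 16313317·26672021
Thus 26672021·(-16313317) ≡ 1 (mod 118239969); reducing, -16313317 mod 118239969 = 101926652.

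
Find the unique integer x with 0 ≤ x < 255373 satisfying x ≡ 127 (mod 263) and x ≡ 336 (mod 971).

84813

Write x = 127 + 263·k. Then 263·k ≡ 336 − 127 ≡ 209 (mod 971).
Need 263⁻¹ mod 971. Extended Euclid on (971, 263):
971 = 3×263 + 182
263 = 1×182 + 81
182 = 2×81 + 20
81 = 4×20 + 1
20 = 20×1 + 0
Back-substitute:
1 = 81 − 4·20
1 = −4·182 + 9·81
1 = 9·263 − 13·182
1 = −13·971 + 48·263
263⁻¹ ≡ 48 (mod 971), so k ≡ 48·209 ≡ 322 (mod 971).
x = 127 + 263·322 = 84813.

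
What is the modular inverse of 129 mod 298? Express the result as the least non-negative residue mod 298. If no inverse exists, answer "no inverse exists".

67

Extended Euclidean algorithm:
298 = 2*129 + 40
129 = 3*40 + 9
40 = 4*9 + 4
9 = 2*4 + 1
4 = 4*1 + 0
The gcd is 1. Working backward:
1 = 9 − 2·4
1 = −2·40 + 9·9
1 = 9·129 − 29·40
1 = −29·298 + 67·129
So 129·67 ≡ 1 (mod 298).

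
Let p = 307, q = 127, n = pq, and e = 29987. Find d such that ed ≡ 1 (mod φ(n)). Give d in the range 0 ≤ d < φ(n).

φ(n) = (p−1)(q−1) = 306·126 = 38556.
Need d with 29987·d ≡ 1 (mod 38556). Apply the extended Euclidean algorithm:
38556 = 1·29987 + 8569
29987 = 3·8569 + 4280
8569 = 2·4280 + 9
4280 = 475·9 + 5
9 = 1·5 + 4
5 = 1·4 + 1
4 = 4·1 + 0
Back-substitute:
1 = 5 − 4
1 = −9 + 2·5
1 = 2·4280 − 951·9
1 = −951·8569 + 1904·4280
1 = 1904·29987 − 6663·8569
1 = −6663·38556 + 8567·29987
So 29987·8567 ≡ 1 (mod 38556), hence d = 8567.

8567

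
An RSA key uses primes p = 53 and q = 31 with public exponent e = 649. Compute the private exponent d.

649

φ(n) = (p−1)(q−1) = 52·30 = 1560.
Need d with 649·d ≡ 1 (mod 1560). Apply the extended Euclidean algorithm:
1560 = 2*649 + 262
649 = 2*262 + 125
262 = 2*125 + 12
125 = 10*12 + 5
12 = 2*5 + 2
5 = 2*2 + 1
2 = 2*1 + 0
Back-substitute:
1 = 5 − 2·2
1 = −2·12 + 5·5
1 = 5·125 − 52·12
1 = −52·262 + 109·125
1 = 109·649 − 270·262
1 = −270·1560 + 649·649
So 649·649 ≡ 1 (mod 1560), hence d = 649.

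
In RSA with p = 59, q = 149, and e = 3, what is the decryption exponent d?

φ(n) = (p−1)(q−1) = 58·148 = 8584.
Need d with 3·d ≡ 1 (mod 8584). Apply the extended Euclidean algorithm:
8584 = 2861*3 + 1
3 = 3*1 + 0
Back-substitute:
1 = 8584 − 2861·3
So 3·(-2861) ≡ 1 (mod 8584), hence d ≡ -2861 ≡ 5723 (mod 8584).

5723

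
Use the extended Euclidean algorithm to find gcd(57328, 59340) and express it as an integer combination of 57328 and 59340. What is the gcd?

4

Euclidean algorithm:
59340 = 1×57328 + 2012
57328 = 28×2012 + 992
2012 = 2×992 + 28
992 = 35×28 + 12
28 = 2×12 + 4
12 = 3×4 + 0
gcd(57328, 59340) = 4.
Back-substituting:
4 = 28 − 2·12
4 = −2·992 + 71·28
4 = 71·2012 − 144·992
4 = −144·57328 + 4103·2012
4 = 4103·59340 − 4247·57328
So 4 = (4103)·59340 + (-4247)·57328.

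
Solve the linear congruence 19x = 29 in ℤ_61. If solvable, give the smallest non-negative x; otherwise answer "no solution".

First find gcd(19, 61):
61 = 3*19 + 4
19 = 4*4 + 3
4 = 1*3 + 1
3 = 3*1 + 0
gcd = 1, so a unique solution mod 61 exists.
Back-substitute for the Bézout coefficients:
1 = 4 − 3
1 = −19 + 5·4
1 = 5·61 − 16·19
So 19·(-16) ≡ 1 (mod 61), giving 19⁻¹ ≡ 45.
x ≡ 19⁻¹·29 ≡ 45·29 ≡ 24 (mod 61).

24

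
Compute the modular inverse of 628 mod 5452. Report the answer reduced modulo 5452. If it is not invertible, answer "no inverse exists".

Euclidean algorithm on 5452, 628:
5452 = 8*628 + 428
628 = 1*428 + 200
428 = 2*200 + 28
200 = 7*28 + 4
28 = 7*4 + 0
gcd(628, 5452) = 4 ≠ 1, so 628 has no multiplicative inverse modulo 5452.

no inverse exists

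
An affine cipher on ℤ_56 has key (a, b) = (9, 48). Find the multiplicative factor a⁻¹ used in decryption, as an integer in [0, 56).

Apply the Euclidean algorithm to 56 and 9:
56 = 6·9 + 2
9 = 4·2 + 1
2 = 2·1 + 0
gcd = 1, so the inverse exists. Back-substitute:
1 = 9 − 4·2
1 = −4·56 + 25·9
So 9·25 ≡ 1 (mod 56).

25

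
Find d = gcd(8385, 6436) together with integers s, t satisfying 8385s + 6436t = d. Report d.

1

Apply Euclid's algorithm to 8385 and 6436:
8385 = 1×6436 + 1949
6436 = 3×1949 + 589
1949 = 3×589 + 182
589 = 3×182 + 43
182 = 4×43 + 10
43 = 4×10 + 3
10 = 3×3 + 1
3 = 3×1 + 0
gcd(8385, 6436) = 1.
Back-substituting:
1 = 10 − 3·3
1 = −3·43 + 13·10
1 = 13·182 − 55·43
1 = −55·589 + 178·182
1 = 178·1949 − 589·589
1 = −589·6436 + 1945·1949
1 = 1945·8385 − 2534·6436
So 1 = (1945)·8385 + (-2534)·6436.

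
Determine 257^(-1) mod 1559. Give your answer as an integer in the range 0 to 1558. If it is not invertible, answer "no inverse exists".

825

Extended Euclidean algorithm:
1559 = 6*257 + 17
257 = 15*17 + 2
17 = 8*2 + 1
2 = 2*1 + 0
gcd = 1, so the inverse exists. Back-substitute:
1 = 17 − 8·2
1 = −8·257 + 121·17
1 = 121·1559 − 734·257
Thus 257·(-734) ≡ 1 (mod 1559); reducing, -734 mod 1559 = 825.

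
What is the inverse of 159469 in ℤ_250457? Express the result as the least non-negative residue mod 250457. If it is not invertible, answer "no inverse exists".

82703

Extended Euclidean algorithm:
250457 = 1×159469 + 90988
159469 = 1×90988 + 68481
90988 = 1×68481 + 22507
68481 = 3×22507 + 960
22507 = 23×960 + 427
960 = 2×427 + 106
427 = 4×106 + 3
106 = 35×3 + 1
3 = 3×1 + 0
gcd = 1, so the inverse exists. Back-substitute:
1 = 106 − 35·3
1 = −35·427 + 141·106
1 = 141·960 − 317·427
1 = −317·22507 + 7432·960
1 = 7432·68481 − 22613·22507
1 = −22613·90988 + 30045·68481
1 = 30045·159469 − 52658·90988
1 = −52658·250457 + 82703·159469
So 159469·82703 ≡ 1 (mod 250457).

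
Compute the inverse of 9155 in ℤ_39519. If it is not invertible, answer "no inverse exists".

31667

Apply the Euclidean algorithm to 39519 and 9155:
39519 = 4·9155 + 2899
9155 = 3·2899 + 458
2899 = 6·458 + 151
458 = 3·151 + 5
151 = 30·5 + 1
5 = 5·1 + 0
The gcd is 1. Working backward:
1 = 151 − 30·5
1 = −30·458 + 91·151
1 = 91·2899 − 576·458
1 = −576·9155 + 1819·2899
1 = 1819·39519 − 7852·9155
Thus 9155·(-7852) ≡ 1 (mod 39519); reducing, -7852 mod 39519 = 31667.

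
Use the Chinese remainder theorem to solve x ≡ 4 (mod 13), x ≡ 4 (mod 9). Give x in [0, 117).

Write x = 4 + 13·k. Then 13·k ≡ 4 − 4 ≡ 0 (mod 9).
Need 13⁻¹ mod 9. Extended Euclid on (9, 4):
9 = 2×4 + 1
4 = 4×1 + 0
Back-substitute:
1 = 9 − 2·4
13⁻¹ ≡ 7 (mod 9), so k ≡ 7·0 ≡ 0 (mod 9).
x = 4 + 13·0 = 4.

4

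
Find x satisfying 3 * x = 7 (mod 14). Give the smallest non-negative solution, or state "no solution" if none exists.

First find gcd(3, 14):
14 = 4·3 + 2
3 = 1·2 + 1
2 = 2·1 + 0
gcd = 1, so a unique solution mod 14 exists.
Back-substitute for the Bézout coefficients:
1 = 3 − 2
1 = −14 + 5·3
So 3·(5) ≡ 1 (mod 14), giving 3⁻¹ ≡ 5.
x ≡ 3⁻¹·7 ≡ 5·7 ≡ 7 (mod 14).

7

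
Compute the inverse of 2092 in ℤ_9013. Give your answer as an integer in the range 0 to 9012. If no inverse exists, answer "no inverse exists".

Extended Euclidean algorithm:
9013 = 4*2092 + 645
2092 = 3*645 + 157
645 = 4*157 + 17
157 = 9*17 + 4
17 = 4*4 + 1
4 = 4*1 + 0
Since gcd(2092, 9013) = 1, back-substitute to write 1 as a combination:
1 = 17 − 4·4
1 = −4·157 + 37·17
1 = 37·645 − 152·157
1 = −152·2092 + 493·645
1 = 493·9013 − 2124·2092
Hence 2092⁻¹ ≡ -2124 ≡ 6889 (mod 9013).

6889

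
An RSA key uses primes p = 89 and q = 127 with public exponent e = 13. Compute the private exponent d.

853

φ(n) = (p−1)(q−1) = 88·126 = 11088.
Need d with 13·d ≡ 1 (mod 11088). Apply the extended Euclidean algorithm:
11088 = 852·13 + 12
13 = 1·12 + 1
12 = 12·1 + 0
Back-substitute:
1 = 13 − 12
1 = −11088 + 853·13
So 13·853 ≡ 1 (mod 11088), hence d = 853.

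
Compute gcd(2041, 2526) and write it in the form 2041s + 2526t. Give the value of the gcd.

1

Repeated division:
2526 = 1·2041 + 485
2041 = 4·485 + 101
485 = 4·101 + 81
101 = 1·81 + 20
81 = 4·20 + 1
20 = 20·1 + 0
gcd(2041, 2526) = 1.
Working backward:
1 = 81 − 4·20
1 = −4·101 + 5·81
1 = 5·485 − 24·101
1 = −24·2041 + 101·485
1 = 101·2526 − 125·2041
So 1 = (101)·2526 + (-125)·2041.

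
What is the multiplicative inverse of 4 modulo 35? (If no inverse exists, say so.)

Run Euclid on (35, 4):
35 = 8×4 + 3
4 = 1×3 + 1
3 = 3×1 + 0
The gcd is 1. Working backward:
1 = 4 − 3
1 = −35 + 9·4
So 4·9 ≡ 1 (mod 35).

9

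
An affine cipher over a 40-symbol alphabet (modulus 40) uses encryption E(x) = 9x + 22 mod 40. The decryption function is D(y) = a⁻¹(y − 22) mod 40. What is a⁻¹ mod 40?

Run Euclid on (40, 9):
40 = 4×9 + 4
9 = 2×4 + 1
4 = 4×1 + 0
gcd = 1, so the inverse exists. Back-substitute:
1 = 9 − 2·4
1 = −2·40 + 9·9
So 9·9 ≡ 1 (mod 40).

9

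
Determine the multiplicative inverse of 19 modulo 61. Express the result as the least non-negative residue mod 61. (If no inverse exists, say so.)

45

Apply the Euclidean algorithm to 61 and 19:
61 = 3·19 + 4
19 = 4·4 + 3
4 = 1·3 + 1
3 = 3·1 + 0
The gcd is 1. Working backward:
1 = 4 − 3
1 = −19 + 5·4
1 = 5·61 − 16·19
Hence 19⁻¹ ≡ -16 ≡ 45 (mod 61).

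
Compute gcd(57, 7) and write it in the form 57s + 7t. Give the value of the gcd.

Repeated division:
57 = 8*7 + 1
7 = 7*1 + 0
gcd(57, 7) = 1.
Back-substituting:
1 = 57 − 8·7
So 1 = (1)·57 + (-8)·7.

1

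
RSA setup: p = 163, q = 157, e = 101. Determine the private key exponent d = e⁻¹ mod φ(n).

φ(n) = (p−1)(q−1) = 162·156 = 25272.
Need d with 101·d ≡ 1 (mod 25272). Apply the extended Euclidean algorithm:
25272 = 250*101 + 22
101 = 4*22 + 13
22 = 1*13 + 9
13 = 1*9 + 4
9 = 2*4 + 1
4 = 4*1 + 0
Back-substitute:
1 = 9 − 2·4
1 = −2·13 + 3·9
1 = 3·22 − 5·13
1 = −5·101 + 23·22
1 = 23·25272 − 5755·101
So 101·(-5755) ≡ 1 (mod 25272), hence d ≡ -5755 ≡ 19517 (mod 25272).

19517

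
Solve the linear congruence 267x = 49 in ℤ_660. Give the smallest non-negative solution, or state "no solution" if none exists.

no solution

gcd(267, 660):
660 = 2·267 + 126
267 = 2·126 + 15
126 = 8·15 + 6
15 = 2·6 + 3
6 = 2·3 + 0
gcd = 3, but 3 ∤ 49, so the congruence has no solution.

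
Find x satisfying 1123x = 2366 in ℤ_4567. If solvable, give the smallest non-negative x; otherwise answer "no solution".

First find gcd(1123, 4567):
4567 = 4*1123 + 75
1123 = 14*75 + 73
75 = 1*73 + 2
73 = 36*2 + 1
2 = 2*1 + 0
gcd = 1, so a unique solution mod 4567 exists.
Back-substitute for the Bézout coefficients:
1 = 73 − 36·2
1 = −36·75 + 37·73
1 = 37·1123 − 554·75
1 = −554·4567 + 2253·1123
So 1123·(2253) ≡ 1 (mod 4567), giving 1123⁻¹ ≡ 2253.
x ≡ 1123⁻¹·2366 ≡ 2253·2366 ≡ 909 (mod 4567).

909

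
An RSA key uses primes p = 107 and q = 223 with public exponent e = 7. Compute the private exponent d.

φ(n) = (p−1)(q−1) = 106·222 = 23532.
Need d with 7·d ≡ 1 (mod 23532). Apply the extended Euclidean algorithm:
23532 = 3361*7 + 5
7 = 1*5 + 2
5 = 2*2 + 1
2 = 2*1 + 0
Back-substitute:
1 = 5 − 2·2
1 = −2·7 + 3·5
1 = 3·23532 − 10085·7
So 7·(-10085) ≡ 1 (mod 23532), hence d ≡ -10085 ≡ 13447 (mod 23532).

13447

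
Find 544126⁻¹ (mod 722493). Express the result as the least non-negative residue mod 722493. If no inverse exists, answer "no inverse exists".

Apply the Euclidean algorithm to 722493 and 544126:
722493 = 1·544126 + 178367
544126 = 3·178367 + 9025
178367 = 19·9025 + 6892
9025 = 1·6892 + 2133
6892 = 3·2133 + 493
2133 = 4·493 + 161
493 = 3·161 + 10
161 = 16·10 + 1
10 = 10·1 + 0
Since gcd(544126, 722493) = 1, back-substitute to write 1 as a combination:
1 = 161 − 16·10
1 = −16·493 + 49·161
1 = 49·2133 − 212·493
1 = −212·6892 + 685·2133
1 = 685·9025 − 897·6892
1 = −897·178367 + 17728·9025
1 = 17728·544126 − 54081·178367
1 = −54081·722493 + 71809·544126
So 544126·71809 ≡ 1 (mod 722493).

71809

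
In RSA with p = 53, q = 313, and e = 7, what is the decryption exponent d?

9271

φ(n) = (p−1)(q−1) = 52·312 = 16224.
Need d with 7·d ≡ 1 (mod 16224). Apply the extended Euclidean algorithm:
16224 = 2317*7 + 5
7 = 1*5 + 2
5 = 2*2 + 1
2 = 2*1 + 0
Back-substitute:
1 = 5 − 2·2
1 = −2·7 + 3·5
1 = 3·16224 − 6953·7
So 7·(-6953) ≡ 1 (mod 16224), hence d ≡ -6953 ≡ 9271 (mod 16224).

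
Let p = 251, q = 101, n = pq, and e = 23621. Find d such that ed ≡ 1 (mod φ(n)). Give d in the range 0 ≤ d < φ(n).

φ(n) = (p−1)(q−1) = 250·100 = 25000.
Need d with 23621·d ≡ 1 (mod 25000). Apply the extended Euclidean algorithm:
25000 = 1·23621 + 1379
23621 = 17·1379 + 178
1379 = 7·178 + 133
178 = 1·133 + 45
133 = 2·45 + 43
45 = 1·43 + 2
43 = 21·2 + 1
2 = 2·1 + 0
Back-substitute:
1 = 43 − 21·2
1 = −21·45 + 22·43
1 = 22·133 − 65·45
1 = −65·178 + 87·133
1 = 87·1379 − 674·178
1 = −674·23621 + 11545·1379
1 = 11545·25000 − 12219·23621
So 23621·(-12219) ≡ 1 (mod 25000), hence d ≡ -12219 ≡ 12781 (mod 25000).

12781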